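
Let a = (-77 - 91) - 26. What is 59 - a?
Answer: 253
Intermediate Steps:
a = -194 (a = -168 - 26 = -194)
59 - a = 59 - 1*(-194) = 59 + 194 = 253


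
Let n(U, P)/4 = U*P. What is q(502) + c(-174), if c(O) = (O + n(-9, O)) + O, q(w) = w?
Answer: 6418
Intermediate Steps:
n(U, P) = 4*P*U (n(U, P) = 4*(U*P) = 4*(P*U) = 4*P*U)
c(O) = -34*O (c(O) = (O + 4*O*(-9)) + O = (O - 36*O) + O = -35*O + O = -34*O)
q(502) + c(-174) = 502 - 34*(-174) = 502 + 5916 = 6418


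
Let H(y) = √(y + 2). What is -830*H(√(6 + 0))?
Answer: -830*√(2 + √6) ≈ -1750.8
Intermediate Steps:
H(y) = √(2 + y)
-830*H(√(6 + 0)) = -830*√(2 + √(6 + 0)) = -830*√(2 + √6)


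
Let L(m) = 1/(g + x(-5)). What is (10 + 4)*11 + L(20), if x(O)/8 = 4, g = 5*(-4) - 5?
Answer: 1079/7 ≈ 154.14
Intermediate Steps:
g = -25 (g = -20 - 5 = -25)
x(O) = 32 (x(O) = 8*4 = 32)
L(m) = ⅐ (L(m) = 1/(-25 + 32) = 1/7 = ⅐)
(10 + 4)*11 + L(20) = (10 + 4)*11 + ⅐ = 14*11 + ⅐ = 154 + ⅐ = 1079/7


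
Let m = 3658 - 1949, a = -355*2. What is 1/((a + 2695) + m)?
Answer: 1/3694 ≈ 0.00027071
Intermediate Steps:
a = -710
m = 1709
1/((a + 2695) + m) = 1/((-710 + 2695) + 1709) = 1/(1985 + 1709) = 1/3694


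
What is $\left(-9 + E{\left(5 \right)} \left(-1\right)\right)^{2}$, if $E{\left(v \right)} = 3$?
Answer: $144$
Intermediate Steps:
$\left(-9 + E{\left(5 \right)} \left(-1\right)\right)^{2} = \left(-9 + 3 \left(-1\right)\right)^{2} = \left(-9 - 3\right)^{2} = \left(-12\right)^{2} = 144$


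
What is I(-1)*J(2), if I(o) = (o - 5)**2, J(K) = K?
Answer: 72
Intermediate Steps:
I(o) = (-5 + o)**2
I(-1)*J(2) = (-5 - 1)**2*2 = (-6)**2*2 = 36*2 = 72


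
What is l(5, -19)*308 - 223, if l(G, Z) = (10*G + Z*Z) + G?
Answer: 127905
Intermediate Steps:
l(G, Z) = Z² + 11*G (l(G, Z) = (10*G + Z²) + G = (Z² + 10*G) + G = Z² + 11*G)
l(5, -19)*308 - 223 = ((-19)² + 11*5)*308 - 223 = (361 + 55)*308 - 223 = 416*308 - 223 = 128128 - 223 = 127905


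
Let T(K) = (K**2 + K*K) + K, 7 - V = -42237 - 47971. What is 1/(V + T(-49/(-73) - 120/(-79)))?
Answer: 33258289/3000788469434 ≈ 1.1083e-5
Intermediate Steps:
V = 90215 (V = 7 - (-42237 - 47971) = 7 - 1*(-90208) = 7 + 90208 = 90215)
T(K) = K + 2*K**2 (T(K) = (K**2 + K**2) + K = 2*K**2 + K = K + 2*K**2)
1/(V + T(-49/(-73) - 120/(-79))) = 1/(90215 + (-49/(-73) - 120/(-79))*(1 + 2*(-49/(-73) - 120/(-79)))) = 1/(90215 + (-49*(-1/73) - 120*(-1/79))*(1 + 2*(-49*(-1/73) - 120*(-1/79)))) = 1/(90215 + (49/73 + 120/79)*(1 + 2*(49/73 + 120/79))) = 1/(90215 + 12631*(1 + 2*(12631/5767))/5767) = 1/(90215 + 12631*(1 + 25262/5767)/5767) = 1/(90215 + (12631/5767)*(31029/5767)) = 1/(90215 + 391927299/33258289) = 1/(3000788469434/33258289) = 33258289/3000788469434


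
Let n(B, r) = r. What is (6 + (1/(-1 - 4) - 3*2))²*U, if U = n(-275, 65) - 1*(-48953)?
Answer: 49018/25 ≈ 1960.7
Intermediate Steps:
U = 49018 (U = 65 - 1*(-48953) = 65 + 48953 = 49018)
(6 + (1/(-1 - 4) - 3*2))²*U = (6 + (1/(-1 - 4) - 3*2))²*49018 = (6 + (1/(-5) - 6))²*49018 = (6 + (-⅕ - 6))²*49018 = (6 - 31/5)²*49018 = (-⅕)²*49018 = (1/25)*49018 = 49018/25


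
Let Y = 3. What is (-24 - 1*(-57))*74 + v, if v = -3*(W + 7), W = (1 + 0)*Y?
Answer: 2412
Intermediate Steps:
W = 3 (W = (1 + 0)*3 = 1*3 = 3)
v = -30 (v = -3*(3 + 7) = -3*10 = -30)
(-24 - 1*(-57))*74 + v = (-24 - 1*(-57))*74 - 30 = (-24 + 57)*74 - 30 = 33*74 - 30 = 2442 - 30 = 2412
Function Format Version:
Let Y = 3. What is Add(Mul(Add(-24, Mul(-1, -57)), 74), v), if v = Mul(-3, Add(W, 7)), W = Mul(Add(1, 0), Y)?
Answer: 2412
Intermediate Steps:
W = 3 (W = Mul(Add(1, 0), 3) = Mul(1, 3) = 3)
v = -30 (v = Mul(-3, Add(3, 7)) = Mul(-3, 10) = -30)
Add(Mul(Add(-24, Mul(-1, -57)), 74), v) = Add(Mul(Add(-24, Mul(-1, -57)), 74), -30) = Add(Mul(Add(-24, 57), 74), -30) = Add(Mul(33, 74), -30) = Add(2442, -30) = 2412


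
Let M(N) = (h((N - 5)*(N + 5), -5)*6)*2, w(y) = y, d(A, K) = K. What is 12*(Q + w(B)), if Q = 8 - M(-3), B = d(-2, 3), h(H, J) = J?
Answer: 852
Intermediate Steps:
B = 3
M(N) = -60 (M(N) = -5*6*2 = -30*2 = -60)
Q = 68 (Q = 8 - 1*(-60) = 8 + 60 = 68)
12*(Q + w(B)) = 12*(68 + 3) = 12*71 = 852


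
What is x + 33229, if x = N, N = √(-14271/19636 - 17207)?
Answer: 33229 + I*√1658706541007/9818 ≈ 33229.0 + 131.18*I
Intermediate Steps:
N = I*√1658706541007/9818 (N = √(-14271*1/19636 - 17207) = √(-14271/19636 - 17207) = √(-337890923/19636) = I*√1658706541007/9818 ≈ 131.18*I)
x = I*√1658706541007/9818 ≈ 131.18*I
x + 33229 = I*√1658706541007/9818 + 33229 = 33229 + I*√1658706541007/9818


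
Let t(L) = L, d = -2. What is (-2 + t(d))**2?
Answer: 16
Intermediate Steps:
(-2 + t(d))**2 = (-2 - 2)**2 = (-4)**2 = 16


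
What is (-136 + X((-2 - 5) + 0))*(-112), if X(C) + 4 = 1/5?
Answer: 78288/5 ≈ 15658.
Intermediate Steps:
X(C) = -19/5 (X(C) = -4 + 1/5 = -19/5)
(-136 + X((-2 - 5) + 0))*(-112) = (-136 - 19/5)*(-112) = -699/5*(-112) = 78288/5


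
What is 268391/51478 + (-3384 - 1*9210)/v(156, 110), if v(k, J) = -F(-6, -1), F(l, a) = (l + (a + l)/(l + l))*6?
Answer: -1279182449/3346070 ≈ -382.29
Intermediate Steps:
F(l, a) = 6*l + 3*(a + l)/l (F(l, a) = (l + (a + l)/((2*l)))*6 = (l + (a + l)*(1/(2*l)))*6 = (l + (a + l)/(2*l))*6 = 6*l + 3*(a + l)/l)
v(k, J) = 65/2 (v(k, J) = -(3 + 6*(-6) + 3*(-1)/(-6)) = -(3 - 36 + 3*(-1)*(-⅙)) = -(3 - 36 + ½) = -1*(-65/2) = 65/2)
268391/51478 + (-3384 - 1*9210)/v(156, 110) = 268391/51478 + (-3384 - 1*9210)/(65/2) = 268391*(1/51478) + (-3384 - 9210)*(2/65) = 268391/51478 - 12594*2/65 = 268391/51478 - 25188/65 = -1279182449/3346070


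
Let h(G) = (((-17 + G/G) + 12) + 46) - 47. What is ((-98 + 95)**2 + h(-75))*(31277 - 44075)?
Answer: -51192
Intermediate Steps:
h(G) = -5 (h(G) = (((-17 + 1) + 12) + 46) - 47 = ((-16 + 12) + 46) - 47 = (-4 + 46) - 47 = 42 - 47 = -5)
((-98 + 95)**2 + h(-75))*(31277 - 44075) = ((-98 + 95)**2 - 5)*(31277 - 44075) = ((-3)**2 - 5)*(-12798) = (9 - 5)*(-12798) = 4*(-12798) = -51192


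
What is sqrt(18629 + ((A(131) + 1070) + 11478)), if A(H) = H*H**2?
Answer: 6*sqrt(63313) ≈ 1509.7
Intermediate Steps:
A(H) = H**3
sqrt(18629 + ((A(131) + 1070) + 11478)) = sqrt(18629 + ((131**3 + 1070) + 11478)) = sqrt(18629 + ((2248091 + 1070) + 11478)) = sqrt(18629 + (2249161 + 11478)) = sqrt(18629 + 2260639) = sqrt(2279268) = 6*sqrt(63313)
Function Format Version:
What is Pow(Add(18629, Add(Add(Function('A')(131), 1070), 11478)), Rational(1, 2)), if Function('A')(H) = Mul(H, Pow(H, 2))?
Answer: Mul(6, Pow(63313, Rational(1, 2))) ≈ 1509.7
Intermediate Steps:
Function('A')(H) = Pow(H, 3)
Pow(Add(18629, Add(Add(Function('A')(131), 1070), 11478)), Rational(1, 2)) = Pow(Add(18629, Add(Add(Pow(131, 3), 1070), 11478)), Rational(1, 2)) = Pow(Add(18629, Add(Add(2248091, 1070), 11478)), Rational(1, 2)) = Pow(Add(18629, Add(2249161, 11478)), Rational(1, 2)) = Pow(Add(18629, 2260639), Rational(1, 2)) = Pow(2279268, Rational(1, 2)) = Mul(6, Pow(63313, Rational(1, 2)))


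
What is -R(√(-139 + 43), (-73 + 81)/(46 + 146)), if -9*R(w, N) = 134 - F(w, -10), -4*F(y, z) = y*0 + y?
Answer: 134/9 + I*√6/9 ≈ 14.889 + 0.27217*I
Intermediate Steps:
F(y, z) = -y/4 (F(y, z) = -(y*0 + y)/4 = -(0 + y)/4 = -y/4)
R(w, N) = -134/9 - w/36 (R(w, N) = -(134 - (-1)*w/4)/9 = -(134 + w/4)/9 = -134/9 - w/36)
-R(√(-139 + 43), (-73 + 81)/(46 + 146)) = -(-134/9 - √(-139 + 43)/36) = -(-134/9 - I*√6/9) = 134/9 + I*√6/9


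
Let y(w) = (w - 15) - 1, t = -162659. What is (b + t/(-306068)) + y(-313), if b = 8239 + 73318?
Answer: 3551636309/43724 ≈ 81229.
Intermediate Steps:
b = 81557
y(w) = -16 + w (y(w) = (-15 + w) - 1 = -16 + w)
(b + t/(-306068)) + y(-313) = (81557 - 162659/(-306068)) + (-16 - 313) = (81557 - 162659*(-1/306068)) - 329 = (81557 + 23237/43724) - 329 = 3566021505/43724 - 329 = 3551636309/43724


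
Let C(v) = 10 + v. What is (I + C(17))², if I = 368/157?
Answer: 21224449/24649 ≈ 861.07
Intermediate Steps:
I = 368/157 (I = 368*(1/157) = 368/157 ≈ 2.3439)
(I + C(17))² = (368/157 + (10 + 17))² = (368/157 + 27)² = (4607/157)² = 21224449/24649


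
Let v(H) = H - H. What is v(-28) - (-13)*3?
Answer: 39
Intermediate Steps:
v(H) = 0
v(-28) - (-13)*3 = 0 - (-13)*3 = 0 - 1*(-39) = 0 + 39 = 39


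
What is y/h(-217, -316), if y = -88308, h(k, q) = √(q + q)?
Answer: 22077*I*√158/79 ≈ 3512.7*I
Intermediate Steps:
h(k, q) = √2*√q (h(k, q) = √(2*q) = √2*√q)
y/h(-217, -316) = -88308*(-I*√158/316) = -(-22077)*I*√158/79 = 22077*I*√158/79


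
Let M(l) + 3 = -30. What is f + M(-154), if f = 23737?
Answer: 23704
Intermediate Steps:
M(l) = -33 (M(l) = -3 - 30 = -33)
f + M(-154) = 23737 - 33 = 23704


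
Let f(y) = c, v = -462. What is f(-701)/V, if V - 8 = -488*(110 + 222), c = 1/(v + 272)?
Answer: 1/30781520 ≈ 3.2487e-8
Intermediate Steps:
c = -1/190 (c = 1/(-462 + 272) = 1/(-190) = -1/190 ≈ -0.0052632)
f(y) = -1/190
V = -162008 (V = 8 - 488*(110 + 222) = 8 - 488*332 = 8 - 162016 = -162008)
f(-701)/V = -1/190/(-162008) = -1/190*(-1/162008) = 1/30781520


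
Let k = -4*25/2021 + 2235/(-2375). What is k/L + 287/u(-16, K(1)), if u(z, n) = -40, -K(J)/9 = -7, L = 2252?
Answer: -31024645869/4323727400 ≈ -7.1754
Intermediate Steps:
K(J) = 63 (K(J) = -9*(-7) = 63)
k = -950887/959975 (k = -100*1/2021 + 2235*(-1/2375) = -100/2021 - 447/475 = -950887/959975 ≈ -0.99053)
k/L + 287/u(-16, K(1)) = -950887/959975/2252 + 287/(-40) = -950887/959975*1/2252 + 287*(-1/40) = -950887/2161863700 - 287/40 = -31024645869/4323727400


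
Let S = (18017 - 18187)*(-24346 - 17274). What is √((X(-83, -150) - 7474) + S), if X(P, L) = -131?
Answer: √7067795 ≈ 2658.5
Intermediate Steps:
S = 7075400 (S = -170*(-41620) = 7075400)
√((X(-83, -150) - 7474) + S) = √((-131 - 7474) + 7075400) = √(-7605 + 7075400) = √7067795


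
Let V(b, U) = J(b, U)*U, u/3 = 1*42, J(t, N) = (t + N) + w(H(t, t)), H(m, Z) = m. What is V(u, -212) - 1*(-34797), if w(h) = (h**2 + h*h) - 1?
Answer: -6678183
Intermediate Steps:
w(h) = -1 + 2*h**2 (w(h) = (h**2 + h**2) - 1 = 2*h**2 - 1 = -1 + 2*h**2)
J(t, N) = -1 + N + t + 2*t**2 (J(t, N) = (t + N) + (-1 + 2*t**2) = (N + t) + (-1 + 2*t**2) = -1 + N + t + 2*t**2)
u = 126 (u = 3*(1*42) = 3*42 = 126)
V(b, U) = U*(-1 + U + b + 2*b**2) (V(b, U) = (-1 + U + b + 2*b**2)*U = U*(-1 + U + b + 2*b**2))
V(u, -212) - 1*(-34797) = -212*(-1 - 212 + 126 + 2*126**2) - 1*(-34797) = -212*(-1 - 212 + 126 + 2*15876) + 34797 = -212*(-1 - 212 + 126 + 31752) + 34797 = -212*31665 + 34797 = -6712980 + 34797 = -6678183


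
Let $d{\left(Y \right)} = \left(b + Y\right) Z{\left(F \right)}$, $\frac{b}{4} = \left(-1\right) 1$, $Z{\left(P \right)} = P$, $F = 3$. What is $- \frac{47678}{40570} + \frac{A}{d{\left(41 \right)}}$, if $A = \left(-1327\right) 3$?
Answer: $- \frac{27800238}{750545} \approx -37.04$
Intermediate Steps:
$A = -3981$
$b = -4$ ($b = 4 \left(\left(-1\right) 1\right) = 4 \left(-1\right) = -4$)
$d{\left(Y \right)} = -12 + 3 Y$ ($d{\left(Y \right)} = \left(-4 + Y\right) 3 = -12 + 3 Y$)
$- \frac{47678}{40570} + \frac{A}{d{\left(41 \right)}} = - \frac{47678}{40570} - \frac{3981}{-12 + 3 \cdot 41} = \left(-47678\right) \frac{1}{40570} - \frac{3981}{-12 + 123} = - \frac{23839}{20285} - \frac{3981}{111} = - \frac{23839}{20285} - \frac{1327}{37} = - \frac{27800238}{750545}$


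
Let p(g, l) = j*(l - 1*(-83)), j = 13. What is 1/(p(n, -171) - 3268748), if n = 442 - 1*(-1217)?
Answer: -1/3269892 ≈ -3.0582e-7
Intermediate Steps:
n = 1659 (n = 442 + 1217 = 1659)
p(g, l) = 1079 + 13*l (p(g, l) = 13*(l - 1*(-83)) = 13*(l + 83) = 13*(83 + l) = 1079 + 13*l)
1/(p(n, -171) - 3268748) = 1/((1079 + 13*(-171)) - 3268748) = 1/((1079 - 2223) - 3268748) = 1/(-1144 - 3268748) = 1/(-3269892) = -1/3269892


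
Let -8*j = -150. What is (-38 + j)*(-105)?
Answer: 8085/4 ≈ 2021.3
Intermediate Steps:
j = 75/4 (j = -⅛*(-150) = 75/4 ≈ 18.750)
(-38 + j)*(-105) = (-38 + 75/4)*(-105) = -77/4*(-105) = 8085/4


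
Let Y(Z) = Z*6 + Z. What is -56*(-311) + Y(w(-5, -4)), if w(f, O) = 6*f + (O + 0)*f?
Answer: 17346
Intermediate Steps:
w(f, O) = 6*f + O*f
Y(Z) = 7*Z (Y(Z) = 6*Z + Z = 7*Z)
-56*(-311) + Y(w(-5, -4)) = -56*(-311) + 7*(-5*(6 - 4)) = 17416 + 7*(-5*2) = 17416 + 7*(-10) = 17416 - 70 = 17346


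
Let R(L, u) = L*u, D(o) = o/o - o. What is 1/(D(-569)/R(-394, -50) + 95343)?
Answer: 1970/187825767 ≈ 1.0488e-5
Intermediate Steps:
D(o) = 1 - o
1/(D(-569)/R(-394, -50) + 95343) = 1/((1 - 1*(-569))/((-394*(-50))) + 95343) = 1/((1 + 569)/19700 + 95343) = 1/(570*(1/19700) + 95343) = 1/(57/1970 + 95343) = 1/(187825767/1970) = 1970/187825767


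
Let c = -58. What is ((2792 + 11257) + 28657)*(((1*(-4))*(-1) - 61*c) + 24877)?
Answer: 1213661814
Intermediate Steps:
((2792 + 11257) + 28657)*(((1*(-4))*(-1) - 61*c) + 24877) = ((2792 + 11257) + 28657)*(((1*(-4))*(-1) - 61*(-58)) + 24877) = (14049 + 28657)*((-4*(-1) + 3538) + 24877) = 42706*((4 + 3538) + 24877) = 42706*(3542 + 24877) = 42706*28419 = 1213661814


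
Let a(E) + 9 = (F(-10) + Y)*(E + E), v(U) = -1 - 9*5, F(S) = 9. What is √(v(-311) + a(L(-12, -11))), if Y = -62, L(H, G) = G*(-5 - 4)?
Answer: I*√10549 ≈ 102.71*I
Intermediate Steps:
L(H, G) = -9*G (L(H, G) = G*(-9) = -9*G)
v(U) = -46 (v(U) = -1 - 45 = -46)
a(E) = -9 - 106*E (a(E) = -9 + (9 - 62)*(E + E) = -9 - 106*E)
√(v(-311) + a(L(-12, -11))) = √(-46 + (-9 - (-954)*(-11))) = √(-46 + (-9 - 106*99)) = √(-46 + (-9 - 10494)) = √(-46 - 10503) = √(-10549) = I*√10549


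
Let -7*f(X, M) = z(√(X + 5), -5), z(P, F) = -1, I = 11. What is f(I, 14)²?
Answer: 1/49 ≈ 0.020408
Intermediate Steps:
f(X, M) = ⅐ (f(X, M) = -⅐*(-1) = ⅐)
f(I, 14)² = (⅐)² = 1/49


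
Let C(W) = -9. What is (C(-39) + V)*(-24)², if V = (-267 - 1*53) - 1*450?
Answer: -448704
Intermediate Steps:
V = -770 (V = (-267 - 53) - 450 = -320 - 450 = -770)
(C(-39) + V)*(-24)² = (-9 - 770)*(-24)² = -779*576 = -448704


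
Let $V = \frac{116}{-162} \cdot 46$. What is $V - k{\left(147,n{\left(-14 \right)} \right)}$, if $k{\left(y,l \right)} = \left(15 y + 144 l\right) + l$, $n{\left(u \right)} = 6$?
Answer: $- \frac{251743}{81} \approx -3107.9$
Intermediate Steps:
$k{\left(y,l \right)} = 15 y + 145 l$
$V = - \frac{2668}{81}$ ($V = 116 \left(- \frac{1}{162}\right) 46 = \left(- \frac{58}{81}\right) 46 = - \frac{2668}{81} \approx -32.938$)
$V - k{\left(147,n{\left(-14 \right)} \right)} = - \frac{2668}{81} - \left(15 \cdot 147 + 145 \cdot 6\right) = - \frac{2668}{81} - \left(2205 + 870\right) = - \frac{2668}{81} - 3075 = - \frac{251743}{81}$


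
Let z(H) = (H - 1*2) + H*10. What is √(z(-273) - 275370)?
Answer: 5*I*√11135 ≈ 527.61*I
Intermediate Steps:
z(H) = -2 + 11*H (z(H) = (H - 2) + 10*H = (-2 + H) + 10*H = -2 + 11*H)
√(z(-273) - 275370) = √((-2 + 11*(-273)) - 275370) = √((-2 - 3003) - 275370) = √(-3005 - 275370) = √(-278375) = 5*I*√11135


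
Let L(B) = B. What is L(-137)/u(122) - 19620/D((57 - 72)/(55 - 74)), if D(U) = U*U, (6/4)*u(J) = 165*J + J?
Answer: -6375169639/202520 ≈ -31479.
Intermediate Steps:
u(J) = 332*J/3 (u(J) = 2*(165*J + J)/3 = 2*(166*J)/3 = 332*J/3)
D(U) = U**2
L(-137)/u(122) - 19620/D((57 - 72)/(55 - 74)) = -137/((332/3)*122) - 19620*(55 - 74)**2/(57 - 72)**2 = -137/40504/3 - 19620/((-15/(-19))**2) = -137*3/40504 - 19620/((-15*(-1/19))**2) = -411/40504 - 19620/((15/19)**2) = -411/40504 - 19620/225/361 = -411/40504 - 19620*361/225 = -411/40504 - 157396/5 = -6375169639/202520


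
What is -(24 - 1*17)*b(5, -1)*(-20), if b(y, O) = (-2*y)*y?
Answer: -7000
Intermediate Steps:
b(y, O) = -2*y²
-(24 - 1*17)*b(5, -1)*(-20) = -(24 - 1*17)*(-2*5²)*(-20) = -(24 - 17)*(-2*25)*(-20) = -7*(-50)*(-20) = -(-350)*(-20) = -1*7000 = -7000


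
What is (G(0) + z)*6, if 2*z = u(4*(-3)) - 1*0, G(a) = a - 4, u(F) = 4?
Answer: -12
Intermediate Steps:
G(a) = -4 + a
z = 2 (z = (4 - 1*0)/2 = (4 + 0)/2 = (1/2)*4 = 2)
(G(0) + z)*6 = ((-4 + 0) + 2)*6 = (-4 + 2)*6 = -2*6 = -12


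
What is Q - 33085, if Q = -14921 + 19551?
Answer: -28455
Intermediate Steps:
Q = 4630
Q - 33085 = 4630 - 33085 = -28455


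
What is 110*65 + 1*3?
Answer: 7153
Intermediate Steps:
110*65 + 1*3 = 7150 + 3 = 7153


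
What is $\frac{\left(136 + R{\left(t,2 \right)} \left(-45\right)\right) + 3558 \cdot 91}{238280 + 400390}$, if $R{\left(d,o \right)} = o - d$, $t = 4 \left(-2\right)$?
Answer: $\frac{161732}{319335} \approx 0.50646$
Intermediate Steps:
$t = -8$
$\frac{\left(136 + R{\left(t,2 \right)} \left(-45\right)\right) + 3558 \cdot 91}{238280 + 400390} = \frac{\left(136 + \left(2 - -8\right) \left(-45\right)\right) + 3558 \cdot 91}{238280 + 400390} = \frac{\left(136 + \left(2 + 8\right) \left(-45\right)\right) + 323778}{638670} = \left(\left(136 + 10 \left(-45\right)\right) + 323778\right) \frac{1}{638670} = \left(\left(136 - 450\right) + 323778\right) \frac{1}{638670} = \left(-314 + 323778\right) \frac{1}{638670} = 323464 \cdot \frac{1}{638670} = \frac{161732}{319335}$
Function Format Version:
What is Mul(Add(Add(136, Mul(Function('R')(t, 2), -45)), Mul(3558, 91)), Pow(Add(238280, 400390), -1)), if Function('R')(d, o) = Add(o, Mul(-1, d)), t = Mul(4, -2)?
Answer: Rational(161732, 319335) ≈ 0.50646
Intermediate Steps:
t = -8
Mul(Add(Add(136, Mul(Function('R')(t, 2), -45)), Mul(3558, 91)), Pow(Add(238280, 400390), -1)) = Mul(Add(Add(136, Mul(Add(2, Mul(-1, -8)), -45)), Mul(3558, 91)), Pow(Add(238280, 400390), -1)) = Mul(Add(Add(136, Mul(Add(2, 8), -45)), 323778), Pow(638670, -1)) = Mul(Add(Add(136, Mul(10, -45)), 323778), Rational(1, 638670)) = Mul(Add(Add(136, -450), 323778), Rational(1, 638670)) = Mul(Add(-314, 323778), Rational(1, 638670)) = Mul(323464, Rational(1, 638670)) = Rational(161732, 319335)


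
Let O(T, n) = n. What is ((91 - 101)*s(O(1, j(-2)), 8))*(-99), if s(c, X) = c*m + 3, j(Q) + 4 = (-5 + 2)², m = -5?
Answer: -21780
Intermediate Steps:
j(Q) = 5 (j(Q) = -4 + (-5 + 2)² = -4 + (-3)² = -4 + 9 = 5)
s(c, X) = 3 - 5*c (s(c, X) = c*(-5) + 3 = -5*c + 3 = 3 - 5*c)
((91 - 101)*s(O(1, j(-2)), 8))*(-99) = ((91 - 101)*(3 - 5*5))*(-99) = -10*(3 - 25)*(-99) = -10*(-22)*(-99) = 220*(-99) = -21780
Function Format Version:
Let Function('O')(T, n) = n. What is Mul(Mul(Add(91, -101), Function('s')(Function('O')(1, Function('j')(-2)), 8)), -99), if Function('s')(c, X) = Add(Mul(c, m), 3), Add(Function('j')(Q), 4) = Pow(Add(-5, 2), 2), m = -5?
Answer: -21780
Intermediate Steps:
Function('j')(Q) = 5 (Function('j')(Q) = Add(-4, Pow(Add(-5, 2), 2)) = Add(-4, Pow(-3, 2)) = Add(-4, 9) = 5)
Function('s')(c, X) = Add(3, Mul(-5, c)) (Function('s')(c, X) = Add(Mul(c, -5), 3) = Add(Mul(-5, c), 3) = Add(3, Mul(-5, c)))
Mul(Mul(Add(91, -101), Function('s')(Function('O')(1, Function('j')(-2)), 8)), -99) = Mul(Mul(Add(91, -101), Add(3, Mul(-5, 5))), -99) = Mul(Mul(-10, Add(3, -25)), -99) = Mul(Mul(-10, -22), -99) = Mul(220, -99) = -21780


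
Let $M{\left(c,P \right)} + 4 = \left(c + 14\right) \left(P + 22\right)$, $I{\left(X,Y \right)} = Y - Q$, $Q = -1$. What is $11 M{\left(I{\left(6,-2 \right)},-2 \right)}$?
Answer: $2816$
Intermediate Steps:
$I{\left(X,Y \right)} = 1 + Y$ ($I{\left(X,Y \right)} = Y - -1 = Y + 1 = 1 + Y$)
$M{\left(c,P \right)} = -4 + \left(14 + c\right) \left(22 + P\right)$ ($M{\left(c,P \right)} = -4 + \left(c + 14\right) \left(P + 22\right) = -4 + \left(14 + c\right) \left(22 + P\right)$)
$11 M{\left(I{\left(6,-2 \right)},-2 \right)} = 11 \left(304 + 14 \left(-2\right) + 22 \left(1 - 2\right) - 2 \left(1 - 2\right)\right) = 11 \left(304 - 28 + 22 \left(-1\right) - -2\right) = 11 \left(304 - 28 - 22 + 2\right) = 11 \cdot 256 = 2816$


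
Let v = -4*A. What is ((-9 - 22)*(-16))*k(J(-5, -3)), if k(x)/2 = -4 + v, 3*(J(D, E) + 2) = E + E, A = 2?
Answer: -11904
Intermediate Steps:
v = -8 (v = -4*2 = -8)
J(D, E) = -2 + 2*E/3 (J(D, E) = -2 + (E + E)/3 = -2 + (2*E)/3 = -2 + 2*E/3)
k(x) = -24 (k(x) = 2*(-4 - 8) = 2*(-12) = -24)
((-9 - 22)*(-16))*k(J(-5, -3)) = ((-9 - 22)*(-16))*(-24) = -31*(-16)*(-24) = 496*(-24) = -11904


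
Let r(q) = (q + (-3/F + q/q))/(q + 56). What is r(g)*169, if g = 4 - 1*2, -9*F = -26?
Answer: 663/116 ≈ 5.7155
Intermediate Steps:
F = 26/9 (F = -⅑*(-26) = 26/9 ≈ 2.8889)
g = 2 (g = 4 - 2 = 2)
r(q) = (-1/26 + q)/(56 + q) (r(q) = (q + (-3/26/9 + q/q))/(q + 56) = (q + (-3*9/26 + 1))/(56 + q) = (q + (-27/26 + 1))/(56 + q) = (q - 1/26)/(56 + q) = (-1/26 + q)/(56 + q))
r(g)*169 = ((-1/26 + 2)/(56 + 2))*169 = ((51/26)/58)*169 = ((1/58)*(51/26))*169 = (51/1508)*169 = 663/116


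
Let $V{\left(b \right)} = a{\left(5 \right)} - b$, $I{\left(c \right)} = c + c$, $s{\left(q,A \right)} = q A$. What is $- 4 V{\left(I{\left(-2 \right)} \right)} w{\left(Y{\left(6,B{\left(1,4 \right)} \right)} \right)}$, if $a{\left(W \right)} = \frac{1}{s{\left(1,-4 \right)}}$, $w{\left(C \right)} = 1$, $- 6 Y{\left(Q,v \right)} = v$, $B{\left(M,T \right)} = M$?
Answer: $-15$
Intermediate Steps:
$s{\left(q,A \right)} = A q$
$Y{\left(Q,v \right)} = - \frac{v}{6}$
$I{\left(c \right)} = 2 c$
$a{\left(W \right)} = - \frac{1}{4}$ ($a{\left(W \right)} = \frac{1}{\left(-4\right) 1} = \frac{1}{-4} = - \frac{1}{4}$)
$V{\left(b \right)} = - \frac{1}{4} - b$
$- 4 V{\left(I{\left(-2 \right)} \right)} w{\left(Y{\left(6,B{\left(1,4 \right)} \right)} \right)} = - 4 \left(- \frac{1}{4} - 2 \left(-2\right)\right) 1 = - 4 \left(- \frac{1}{4} - -4\right) 1 = - 4 \left(- \frac{1}{4} + 4\right) 1 = \left(-4\right) \frac{15}{4} \cdot 1 = \left(-15\right) 1 = -15$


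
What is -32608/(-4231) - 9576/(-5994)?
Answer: 13109356/1408923 ≈ 9.3045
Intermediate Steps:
-32608/(-4231) - 9576/(-5994) = -32608*(-1/4231) - 9576*(-1/5994) = 32608/4231 + 532/333 = 13109356/1408923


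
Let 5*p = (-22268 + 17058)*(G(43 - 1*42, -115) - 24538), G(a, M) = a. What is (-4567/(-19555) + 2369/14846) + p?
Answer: 7422606969333097/290313530 ≈ 2.5568e+7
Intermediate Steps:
p = 25567554 (p = ((-22268 + 17058)*((43 - 1*42) - 24538))/5 = (-5210*((43 - 42) - 24538))/5 = (-5210*(1 - 24538))/5 = (-5210*(-24537))/5 = (1/5)*127837770 = 25567554)
(-4567/(-19555) + 2369/14846) + p = (-4567/(-19555) + 2369/14846) + 25567554 = (-4567*(-1/19555) + 2369*(1/14846)) + 25567554 = (4567/19555 + 2369/14846) + 25567554 = 114127477/290313530 + 25567554 = 7422606969333097/290313530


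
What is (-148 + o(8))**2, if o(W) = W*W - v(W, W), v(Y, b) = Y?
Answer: 8464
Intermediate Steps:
o(W) = W**2 - W (o(W) = W*W - W = W**2 - W)
(-148 + o(8))**2 = (-148 + 8*(-1 + 8))**2 = (-148 + 8*7)**2 = (-148 + 56)**2 = (-92)**2 = 8464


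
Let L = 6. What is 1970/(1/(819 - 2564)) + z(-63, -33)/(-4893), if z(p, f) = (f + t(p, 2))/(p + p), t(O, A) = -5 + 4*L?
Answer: -151383793051/44037 ≈ -3.4376e+6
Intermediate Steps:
t(O, A) = 19 (t(O, A) = -5 + 4*6 = -5 + 24 = 19)
z(p, f) = (19 + f)/(2*p) (z(p, f) = (f + 19)/(p + p) = (19 + f)/((2*p)) = (19 + f)*(1/(2*p)) = (19 + f)/(2*p))
1970/(1/(819 - 2564)) + z(-63, -33)/(-4893) = 1970/(1/(819 - 2564)) + ((½)*(19 - 33)/(-63))/(-4893) = 1970/(1/(-1745)) + ((½)*(-1/63)*(-14))*(-1/4893) = 1970/(-1/1745) + (⅑)*(-1/4893) = 1970*(-1745) - 1/44037 = -3437650 - 1/44037 = -151383793051/44037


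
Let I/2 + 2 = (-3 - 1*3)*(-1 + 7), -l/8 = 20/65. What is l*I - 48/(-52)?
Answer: 188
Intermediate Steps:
l = -32/13 (l = -160/65 = -8*4/13 = -32/13 ≈ -2.4615)
I = -76 (I = -4 + 2*((-3 - 1*3)*(-1 + 7)) = -4 + 2*((-3 - 3)*6) = -4 + 2*(-6*6) = -4 + 2*(-36) = -4 - 72 = -76)
l*I - 48/(-52) = -32/13*(-76) - 48/(-52) = 2432/13 - 48*(-1/52) = 2432/13 + 12/13 = 188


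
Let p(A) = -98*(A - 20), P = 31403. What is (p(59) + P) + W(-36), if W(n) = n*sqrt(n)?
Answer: 27581 - 216*I ≈ 27581.0 - 216.0*I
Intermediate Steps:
p(A) = 1960 - 98*A (p(A) = -98*(-20 + A) = 1960 - 98*A)
W(n) = n**(3/2)
(p(59) + P) + W(-36) = ((1960 - 98*59) + 31403) + (-36)**(3/2) = ((1960 - 5782) + 31403) - 216*I = (-3822 + 31403) - 216*I = 27581 - 216*I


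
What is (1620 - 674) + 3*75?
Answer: 1171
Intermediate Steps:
(1620 - 674) + 3*75 = 946 + 225 = 1171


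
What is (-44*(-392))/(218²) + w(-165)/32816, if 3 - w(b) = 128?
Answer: 140017467/389886896 ≈ 0.35912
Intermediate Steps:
w(b) = -125 (w(b) = 3 - 1*128 = 3 - 128 = -125)
(-44*(-392))/(218²) + w(-165)/32816 = (-44*(-392))/(218²) - 125/32816 = 17248/47524 - 125*1/32816 = 17248*(1/47524) - 125/32816 = 4312/11881 - 125/32816 = 140017467/389886896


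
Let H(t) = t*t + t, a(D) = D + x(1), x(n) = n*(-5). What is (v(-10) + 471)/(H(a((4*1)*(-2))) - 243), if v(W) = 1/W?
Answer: -4709/870 ≈ -5.4126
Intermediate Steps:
x(n) = -5*n
a(D) = -5 + D (a(D) = D - 5*1 = D - 5 = -5 + D)
H(t) = t + t² (H(t) = t² + t = t + t²)
(v(-10) + 471)/(H(a((4*1)*(-2))) - 243) = (1/(-10) + 471)/((-5 + (4*1)*(-2))*(1 + (-5 + (4*1)*(-2))) - 243) = (-⅒ + 471)/((-5 + 4*(-2))*(1 + (-5 + 4*(-2))) - 243) = 4709/(10*((-5 - 8)*(1 + (-5 - 8)) - 243)) = 4709/(10*(-13*(1 - 13) - 243)) = 4709/(10*(-13*(-12) - 243)) = 4709/(10*(156 - 243)) = (4709/10)/(-87) = (4709/10)*(-1/87) = -4709/870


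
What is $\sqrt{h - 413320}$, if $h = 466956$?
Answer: $2 \sqrt{13409} \approx 231.59$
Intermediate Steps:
$\sqrt{h - 413320} = \sqrt{466956 - 413320} = \sqrt{53636} = 2 \sqrt{13409}$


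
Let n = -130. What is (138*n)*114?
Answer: -2045160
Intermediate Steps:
(138*n)*114 = (138*(-130))*114 = -17940*114 = -2045160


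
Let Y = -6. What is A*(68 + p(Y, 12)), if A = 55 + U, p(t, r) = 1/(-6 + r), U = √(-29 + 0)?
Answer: 22495/6 + 409*I*√29/6 ≈ 3749.2 + 367.09*I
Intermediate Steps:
U = I*√29 (U = √(-29) = I*√29 ≈ 5.3852*I)
A = 55 + I*√29 ≈ 55.0 + 5.3852*I
A*(68 + p(Y, 12)) = (55 + I*√29)*(68 + 1/(-6 + 12)) = (55 + I*√29)*(68 + 1/6) = (55 + I*√29)*(68 + ⅙) = (55 + I*√29)*(409/6) = 22495/6 + 409*I*√29/6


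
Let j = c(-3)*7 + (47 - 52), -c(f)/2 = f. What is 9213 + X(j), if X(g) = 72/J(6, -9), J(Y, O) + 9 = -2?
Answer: 101271/11 ≈ 9206.5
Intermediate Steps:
c(f) = -2*f
J(Y, O) = -11 (J(Y, O) = -9 - 2 = -11)
j = 37 (j = -2*(-3)*7 + (47 - 52) = 6*7 - 5 = 42 - 5 = 37)
X(g) = -72/11 (X(g) = 72/(-11) = 72*(-1/11) = -72/11)
9213 + X(j) = 9213 - 72/11 = 101271/11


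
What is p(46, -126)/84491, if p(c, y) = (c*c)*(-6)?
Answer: -12696/84491 ≈ -0.15026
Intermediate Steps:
p(c, y) = -6*c**2 (p(c, y) = c**2*(-6) = -6*c**2)
p(46, -126)/84491 = -6*46**2/84491 = -6*2116*(1/84491) = -12696*1/84491 = -12696/84491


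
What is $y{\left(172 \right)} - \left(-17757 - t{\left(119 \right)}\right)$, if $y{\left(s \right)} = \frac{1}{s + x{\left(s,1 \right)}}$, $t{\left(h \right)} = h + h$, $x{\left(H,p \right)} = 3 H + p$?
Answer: $\frac{12398556}{689} \approx 17995.0$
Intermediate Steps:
$x{\left(H,p \right)} = p + 3 H$
$t{\left(h \right)} = 2 h$
$y{\left(s \right)} = \frac{1}{1 + 4 s}$ ($y{\left(s \right)} = \frac{1}{s + \left(1 + 3 s\right)} = \frac{1}{1 + 4 s}$)
$y{\left(172 \right)} - \left(-17757 - t{\left(119 \right)}\right) = \frac{1}{1 + 4 \cdot 172} - \left(-17757 - 2 \cdot 119\right) = \frac{1}{1 + 688} - \left(-17757 - 238\right) = \frac{1}{689} - \left(-17757 - 238\right) = \frac{1}{689} - -17995 = \frac{1}{689} + 17995 = \frac{12398556}{689}$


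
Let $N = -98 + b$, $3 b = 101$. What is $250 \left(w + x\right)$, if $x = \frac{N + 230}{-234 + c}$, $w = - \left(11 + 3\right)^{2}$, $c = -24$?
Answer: $- \frac{19025125}{387} \approx -49161.0$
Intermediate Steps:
$b = \frac{101}{3}$ ($b = \frac{1}{3} \cdot 101 = \frac{101}{3} \approx 33.667$)
$w = -196$ ($w = - 14^{2} = \left(-1\right) 196 = -196$)
$N = - \frac{193}{3}$ ($N = -98 + \frac{101}{3} = - \frac{193}{3} \approx -64.333$)
$x = - \frac{497}{774}$ ($x = \frac{- \frac{193}{3} + 230}{-234 - 24} = \frac{497}{3 \left(-258\right)} = \frac{497}{3} \left(- \frac{1}{258}\right) = - \frac{497}{774} \approx -0.64212$)
$250 \left(w + x\right) = 250 \left(-196 - \frac{497}{774}\right) = 250 \left(- \frac{152201}{774}\right) = - \frac{19025125}{387}$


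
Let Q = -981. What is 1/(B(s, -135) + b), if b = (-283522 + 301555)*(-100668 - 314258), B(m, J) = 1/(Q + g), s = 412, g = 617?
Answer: -364/2723579243113 ≈ -1.3365e-10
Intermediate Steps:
B(m, J) = -1/364 (B(m, J) = 1/(-981 + 617) = 1/(-364) = -1/364)
b = -7482360558 (b = 18033*(-414926) = -7482360558)
1/(B(s, -135) + b) = 1/(-1/364 - 7482360558) = 1/(-2723579243113/364) = -364/2723579243113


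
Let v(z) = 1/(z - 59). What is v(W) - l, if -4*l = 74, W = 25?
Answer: 314/17 ≈ 18.471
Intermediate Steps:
l = -37/2 (l = -¼*74 = -37/2 ≈ -18.500)
v(z) = 1/(-59 + z)
v(W) - l = 1/(-59 + 25) - 1*(-37/2) = 1/(-34) + 37/2 = -1/34 + 37/2 = 314/17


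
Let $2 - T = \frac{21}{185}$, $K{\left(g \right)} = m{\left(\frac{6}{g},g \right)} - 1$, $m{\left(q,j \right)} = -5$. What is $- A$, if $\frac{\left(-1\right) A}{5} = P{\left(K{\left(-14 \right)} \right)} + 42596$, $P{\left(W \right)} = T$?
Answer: $\frac{7880609}{37} \approx 2.1299 \cdot 10^{5}$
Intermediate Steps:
$K{\left(g \right)} = -6$ ($K{\left(g \right)} = -5 - 1 = -6$)
$T = \frac{349}{185}$ ($T = 2 - \frac{21}{185} = \frac{349}{185} \approx 1.8865$)
$P{\left(W \right)} = \frac{349}{185}$
$A = - \frac{7880609}{37}$ ($A = - 5 \left(\frac{349}{185} + 42596\right) = \left(-5\right) \frac{7880609}{185} = - \frac{7880609}{37} \approx -2.1299 \cdot 10^{5}$)
$- A = \left(-1\right) \left(- \frac{7880609}{37}\right) = \frac{7880609}{37}$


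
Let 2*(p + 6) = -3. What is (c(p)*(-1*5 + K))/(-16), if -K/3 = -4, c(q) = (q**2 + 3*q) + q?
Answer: -735/64 ≈ -11.484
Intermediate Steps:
p = -15/2 (p = -6 + (1/2)*(-3) = -6 - 3/2 = -15/2 ≈ -7.5000)
c(q) = q**2 + 4*q
K = 12 (K = -3*(-4) = 12)
(c(p)*(-1*5 + K))/(-16) = ((-15*(4 - 15/2)/2)*(-1*5 + 12))/(-16) = ((-15/2*(-7/2))*(-5 + 12))*(-1/16) = ((105/4)*7)*(-1/16) = (735/4)*(-1/16) = -735/64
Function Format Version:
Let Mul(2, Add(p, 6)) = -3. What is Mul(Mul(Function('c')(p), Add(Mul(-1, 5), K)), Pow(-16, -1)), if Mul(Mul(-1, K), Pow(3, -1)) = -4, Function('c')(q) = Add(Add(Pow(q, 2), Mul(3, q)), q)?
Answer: Rational(-735, 64) ≈ -11.484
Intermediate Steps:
p = Rational(-15, 2) (p = Add(-6, Mul(Rational(1, 2), -3)) = Add(-6, Rational(-3, 2)) = Rational(-15, 2) ≈ -7.5000)
Function('c')(q) = Add(Pow(q, 2), Mul(4, q))
K = 12 (K = Mul(-3, -4) = 12)
Mul(Mul(Function('c')(p), Add(Mul(-1, 5), K)), Pow(-16, -1)) = Mul(Mul(Mul(Rational(-15, 2), Add(4, Rational(-15, 2))), Add(Mul(-1, 5), 12)), Pow(-16, -1)) = Mul(Mul(Mul(Rational(-15, 2), Rational(-7, 2)), Add(-5, 12)), Rational(-1, 16)) = Mul(Mul(Rational(105, 4), 7), Rational(-1, 16)) = Mul(Rational(735, 4), Rational(-1, 16)) = Rational(-735, 64)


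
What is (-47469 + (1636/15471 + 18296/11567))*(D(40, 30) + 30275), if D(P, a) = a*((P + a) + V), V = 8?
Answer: -277045530533808575/178953057 ≈ -1.5481e+9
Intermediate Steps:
D(P, a) = a*(8 + P + a) (D(P, a) = a*((P + a) + 8) = a*(8 + P + a))
(-47469 + (1636/15471 + 18296/11567))*(D(40, 30) + 30275) = (-47469 + (1636/15471 + 18296/11567))*(30*(8 + 40 + 30) + 30275) = (-47469 + (1636*(1/15471) + 18296*(1/11567)))*(30*78 + 30275) = (-47469 + (1636/15471 + 18296/11567))*(2340 + 30275) = (-47469 + 301981028/178953057)*32615 = -8494420681705/178953057*32615 = -277045530533808575/178953057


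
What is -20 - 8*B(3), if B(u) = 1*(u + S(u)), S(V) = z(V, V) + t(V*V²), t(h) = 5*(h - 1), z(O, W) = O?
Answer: -1108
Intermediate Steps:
t(h) = -5 + 5*h (t(h) = 5*(-1 + h) = -5 + 5*h)
S(V) = -5 + V + 5*V³ (S(V) = V + (-5 + 5*(V*V²)) = V + (-5 + 5*V³) = -5 + V + 5*V³)
B(u) = -5 + 2*u + 5*u³ (B(u) = 1*(u + (-5 + u + 5*u³)) = 1*(-5 + 2*u + 5*u³) = -5 + 2*u + 5*u³)
-20 - 8*B(3) = -20 - 8*(-5 + 2*3 + 5*3³) = -20 - 8*(-5 + 6 + 5*27) = -20 - 8*(-5 + 6 + 135) = -20 - 8*136 = -20 - 1088 = -1108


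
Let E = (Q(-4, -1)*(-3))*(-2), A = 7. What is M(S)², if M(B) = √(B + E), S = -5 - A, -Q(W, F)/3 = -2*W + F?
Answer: -138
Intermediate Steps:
Q(W, F) = -3*F + 6*W (Q(W, F) = -3*(-2*W + F) = -3*(F - 2*W) = -3*F + 6*W)
E = -126 (E = ((-3*(-1) + 6*(-4))*(-3))*(-2) = ((3 - 24)*(-3))*(-2) = -21*(-3)*(-2) = 63*(-2) = -126)
S = -12 (S = -5 - 1*7 = -5 - 7 = -12)
M(B) = √(-126 + B) (M(B) = √(B - 126) = √(-126 + B))
M(S)² = (√(-126 - 12))² = (√(-138))² = (I*√138)² = -138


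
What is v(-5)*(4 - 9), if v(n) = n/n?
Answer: -5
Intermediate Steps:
v(n) = 1
v(-5)*(4 - 9) = 1*(4 - 9) = 1*(-5) = -5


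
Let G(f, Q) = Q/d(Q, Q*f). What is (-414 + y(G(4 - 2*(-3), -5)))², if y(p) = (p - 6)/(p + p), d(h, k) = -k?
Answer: 588289/4 ≈ 1.4707e+5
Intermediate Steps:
G(f, Q) = -1/f (G(f, Q) = Q/((-Q*f)) = Q*(-1/(Q*f)) = -1/f)
y(p) = (-6 + p)/(2*p) (y(p) = (-6 + p)/((2*p)) = (-6 + p)*(1/(2*p)) = (-6 + p)/(2*p))
(-414 + y(G(4 - 2*(-3), -5)))² = (-414 + (-6 - 1/(4 - 2*(-3)))/(2*((-1/(4 - 2*(-3))))))² = (-414 + (-6 - 1/(4 + 6))/(2*((-1/(4 + 6)))))² = (-414 + (-6 - 1/10)/(2*((-1/10))))² = (-414 + (-6 - 1*⅒)/(2*((-1*⅒))))² = (-414 + (-6 - ⅒)/(2*(-⅒)))² = (-414 + (½)*(-10)*(-61/10))² = (-414 + 61/2)² = (-767/2)² = 588289/4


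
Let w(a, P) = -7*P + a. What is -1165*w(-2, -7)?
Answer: -54755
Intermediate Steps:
w(a, P) = a - 7*P
-1165*w(-2, -7) = -1165*(-2 - 7*(-7)) = -1165*(-2 + 49) = -1165*47 = -54755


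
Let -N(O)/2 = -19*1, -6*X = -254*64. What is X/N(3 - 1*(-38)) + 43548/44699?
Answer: 184138972/2547843 ≈ 72.272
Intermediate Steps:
X = 8128/3 (X = -(-127)*64/3 = -1/6*(-16256) = 8128/3 ≈ 2709.3)
N(O) = 38 (N(O) = -(-38) = -2*(-19) = 38)
X/N(3 - 1*(-38)) + 43548/44699 = (8128/3)/38 + 43548/44699 = (8128/3)*(1/38) + 43548*(1/44699) = 4064/57 + 43548/44699 = 184138972/2547843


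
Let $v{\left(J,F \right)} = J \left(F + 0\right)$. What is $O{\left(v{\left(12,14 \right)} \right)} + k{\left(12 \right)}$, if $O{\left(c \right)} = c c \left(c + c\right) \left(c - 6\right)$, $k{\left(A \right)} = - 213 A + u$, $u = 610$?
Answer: $1536286822$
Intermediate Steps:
$v{\left(J,F \right)} = F J$ ($v{\left(J,F \right)} = J F = F J$)
$k{\left(A \right)} = 610 - 213 A$ ($k{\left(A \right)} = - 213 A + 610 = 610 - 213 A$)
$O{\left(c \right)} = 2 c^{3} \left(-6 + c\right)$ ($O{\left(c \right)} = c^{2} \cdot 2 c \left(-6 + c\right) = 2 c^{3} \left(-6 + c\right)$)
$O{\left(v{\left(12,14 \right)} \right)} + k{\left(12 \right)} = 2 \left(14 \cdot 12\right)^{3} \left(-6 + 14 \cdot 12\right) + \left(610 - 2556\right) = 2 \cdot 168^{3} \left(-6 + 168\right) + \left(610 - 2556\right) = 2 \cdot 4741632 \cdot 162 - 1946 = 1536288768 - 1946 = 1536286822$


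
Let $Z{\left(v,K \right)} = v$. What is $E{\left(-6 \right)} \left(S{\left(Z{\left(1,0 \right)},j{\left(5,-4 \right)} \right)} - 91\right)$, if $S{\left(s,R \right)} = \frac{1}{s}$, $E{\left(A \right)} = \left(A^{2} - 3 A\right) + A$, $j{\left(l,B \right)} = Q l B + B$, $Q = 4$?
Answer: $-4320$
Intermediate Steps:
$j{\left(l,B \right)} = B + 4 B l$ ($j{\left(l,B \right)} = 4 l B + B = 4 B l + B = B + 4 B l$)
$E{\left(A \right)} = A^{2} - 2 A$
$E{\left(-6 \right)} \left(S{\left(Z{\left(1,0 \right)},j{\left(5,-4 \right)} \right)} - 91\right) = - 6 \left(-2 - 6\right) \left(1^{-1} - 91\right) = \left(-6\right) \left(-8\right) \left(1 - 91\right) = 48 \left(-90\right) = -4320$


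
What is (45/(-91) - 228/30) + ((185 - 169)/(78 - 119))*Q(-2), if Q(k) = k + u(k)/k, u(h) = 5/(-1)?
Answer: -154643/18655 ≈ -8.2896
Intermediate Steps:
u(h) = -5 (u(h) = 5*(-1) = -5)
Q(k) = k - 5/k
(45/(-91) - 228/30) + ((185 - 169)/(78 - 119))*Q(-2) = (45/(-91) - 228/30) + ((185 - 169)/(78 - 119))*(-2 - 5/(-2)) = (45*(-1/91) - 228*1/30) + (16/(-41))*(-2 - 5*(-1/2)) = (-45/91 - 38/5) + (16*(-1/41))*(-2 + 5/2) = -3683/455 - 16/41*1/2 = -3683/455 - 8/41 = -154643/18655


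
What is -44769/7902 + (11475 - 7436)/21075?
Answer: -33762611/6167950 ≈ -5.4739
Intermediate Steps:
-44769/7902 + (11475 - 7436)/21075 = -44769*1/7902 + 4039*(1/21075) = -14923/2634 + 4039/21075 = -33762611/6167950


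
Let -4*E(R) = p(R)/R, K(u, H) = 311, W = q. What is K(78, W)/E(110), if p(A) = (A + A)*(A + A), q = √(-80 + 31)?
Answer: -311/110 ≈ -2.8273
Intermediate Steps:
q = 7*I (q = √(-49) = 7*I ≈ 7.0*I)
W = 7*I ≈ 7.0*I
p(A) = 4*A² (p(A) = (2*A)*(2*A) = 4*A²)
E(R) = -R (E(R) = -4*R²/(4*R) = -R)
K(78, W)/E(110) = 311/((-1*110)) = 311/(-110) = 311*(-1/110) = -311/110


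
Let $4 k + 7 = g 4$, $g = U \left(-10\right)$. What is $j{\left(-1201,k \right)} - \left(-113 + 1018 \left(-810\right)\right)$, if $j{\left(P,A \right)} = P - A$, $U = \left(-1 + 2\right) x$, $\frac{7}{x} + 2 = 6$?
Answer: $\frac{3294045}{4} \approx 8.2351 \cdot 10^{5}$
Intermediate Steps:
$x = \frac{7}{4}$ ($x = \frac{7}{-2 + 6} = \frac{7}{4} \approx 1.75$)
$U = \frac{7}{4}$ ($U = \left(-1 + 2\right) \frac{7}{4} = 1 \cdot \frac{7}{4} = \frac{7}{4} \approx 1.75$)
$g = - \frac{35}{2}$ ($g = \frac{7}{4} \left(-10\right) = - \frac{35}{2} \approx -17.5$)
$k = - \frac{77}{4}$ ($k = - \frac{7}{4} + \frac{\left(- \frac{35}{2}\right) 4}{4} = - \frac{7}{4} + \frac{1}{4} \left(-70\right) = - \frac{7}{4} - \frac{35}{2} = - \frac{77}{4} \approx -19.25$)
$j{\left(-1201,k \right)} - \left(-113 + 1018 \left(-810\right)\right) = \left(-1201 - - \frac{77}{4}\right) - \left(-113 + 1018 \left(-810\right)\right) = \left(-1201 + \frac{77}{4}\right) - \left(-113 - 824580\right) = - \frac{4727}{4} - -824693 = - \frac{4727}{4} + 824693 = \frac{3294045}{4}$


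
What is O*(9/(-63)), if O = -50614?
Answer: 50614/7 ≈ 7230.6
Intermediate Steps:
O*(9/(-63)) = -455526/(-63) = -455526*(-1)/63 = -50614*(-1/7) = 50614/7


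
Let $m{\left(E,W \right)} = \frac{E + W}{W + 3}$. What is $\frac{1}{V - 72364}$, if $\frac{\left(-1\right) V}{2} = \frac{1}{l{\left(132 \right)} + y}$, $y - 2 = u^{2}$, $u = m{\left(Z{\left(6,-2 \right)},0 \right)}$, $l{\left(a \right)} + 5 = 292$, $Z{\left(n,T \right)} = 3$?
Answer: $- \frac{145}{10492781} \approx -1.3819 \cdot 10^{-5}$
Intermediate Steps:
$m{\left(E,W \right)} = \frac{E + W}{3 + W}$
$l{\left(a \right)} = 287$ ($l{\left(a \right)} = -5 + 292 = 287$)
$u = 1$ ($u = \frac{3 + 0}{3 + 0} = \frac{1}{3} \cdot 3 = 1$)
$y = 3$ ($y = 2 + 1^{2} = 2 + 1 = 3$)
$V = - \frac{1}{145}$ ($V = - \frac{2}{287 + 3} = - \frac{2}{290} = \left(-2\right) \frac{1}{290} = - \frac{1}{145} \approx -0.0068966$)
$\frac{1}{V - 72364} = \frac{1}{- \frac{1}{145} - 72364} = \frac{1}{- \frac{10492781}{145}} = - \frac{145}{10492781}$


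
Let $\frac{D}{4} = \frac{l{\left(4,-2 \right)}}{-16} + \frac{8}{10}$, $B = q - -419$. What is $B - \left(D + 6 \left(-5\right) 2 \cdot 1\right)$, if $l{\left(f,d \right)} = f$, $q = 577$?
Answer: $\frac{5269}{5} \approx 1053.8$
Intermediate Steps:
$B = 996$ ($B = 577 - -419 = 577 + 419 = 996$)
$D = \frac{11}{5}$ ($D = 4 \left(\frac{4}{-16} + \frac{8}{10}\right) = 4 \left(4 \left(- \frac{1}{16}\right) + 8 \cdot \frac{1}{10}\right) = 4 \left(- \frac{1}{4} + \frac{4}{5}\right) = 4 \cdot \frac{11}{20} = \frac{11}{5} \approx 2.2$)
$B - \left(D + 6 \left(-5\right) 2 \cdot 1\right) = 996 - \left(\frac{11}{5} + 6 \left(-5\right) 2 \cdot 1\right) = 996 - \left(\frac{11}{5} + \left(-30\right) 2 \cdot 1\right) = 996 - \left(\frac{11}{5} - 60\right) = 996 - - \frac{289}{5} = 996 + \frac{289}{5} = \frac{5269}{5}$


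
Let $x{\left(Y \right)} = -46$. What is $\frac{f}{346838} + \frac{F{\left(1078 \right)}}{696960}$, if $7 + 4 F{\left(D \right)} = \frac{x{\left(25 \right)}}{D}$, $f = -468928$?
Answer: $- \frac{88079248442791}{65146831263360} \approx -1.352$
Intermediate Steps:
$F{\left(D \right)} = - \frac{7}{4} - \frac{23}{2 D}$ ($F{\left(D \right)} = - \frac{7}{4} + \frac{\left(-46\right) \frac{1}{D}}{4} = - \frac{7}{4} - \frac{23}{2 D}$)
$\frac{f}{346838} + \frac{F{\left(1078 \right)}}{696960} = - \frac{468928}{346838} + \frac{\frac{1}{4} \cdot \frac{1}{1078} \left(-46 - 7546\right)}{696960} = \left(-468928\right) \frac{1}{346838} + \frac{1}{4} \cdot \frac{1}{1078} \left(-46 - 7546\right) \frac{1}{696960} = - \frac{234464}{173419} + \frac{1}{4} \cdot \frac{1}{1078} \left(-7592\right) \frac{1}{696960} = - \frac{234464}{173419} - \frac{949}{375661440} = - \frac{88079248442791}{65146831263360}$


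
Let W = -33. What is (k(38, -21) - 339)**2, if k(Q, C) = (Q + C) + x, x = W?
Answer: 126025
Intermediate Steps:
x = -33
k(Q, C) = -33 + C + Q (k(Q, C) = (Q + C) - 33 = (C + Q) - 33 = -33 + C + Q)
(k(38, -21) - 339)**2 = ((-33 - 21 + 38) - 339)**2 = (-16 - 339)**2 = (-355)**2 = 126025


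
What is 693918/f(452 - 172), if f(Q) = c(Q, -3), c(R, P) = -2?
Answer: -346959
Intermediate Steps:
f(Q) = -2
693918/f(452 - 172) = 693918/(-2) = 693918*(-½) = -346959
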